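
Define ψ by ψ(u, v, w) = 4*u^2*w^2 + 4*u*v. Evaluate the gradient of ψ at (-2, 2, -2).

∂ψ/∂u = 8*u*w^2 + 4*v
∂ψ/∂v = 4*u
∂ψ/∂w = 8*u^2*w
∇ψ = (8*u*w^2 + 4*v, 4*u, 8*u^2*w)
At (-2, 2, -2): (-56, -8, -64).

(-56, -8, -64)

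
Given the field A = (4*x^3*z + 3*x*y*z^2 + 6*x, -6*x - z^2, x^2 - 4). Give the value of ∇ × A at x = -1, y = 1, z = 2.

(∇×A)₁ = ∂A₃/∂y − ∂A₂/∂z = 2*z
(∇×A)₂ = ∂A₁/∂z − ∂A₃/∂x = 4*x^3 + 6*x*y*z - 2*x
(∇×A)₃ = ∂A₂/∂x − ∂A₁/∂y = -3*x*z^2 - 6
∇×A = (2*z, 4*x^3 + 6*x*y*z - 2*x, -3*x*z^2 - 6)
At (-1, 1, 2): (4, -14, 6).

(4, -14, 6)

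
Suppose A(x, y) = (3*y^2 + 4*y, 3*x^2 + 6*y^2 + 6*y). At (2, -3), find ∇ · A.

∂A₁/∂x = 0
∂A₂/∂y = 12*y + 6
∇·A = 12*y + 6
At (2, -3): -30.

-30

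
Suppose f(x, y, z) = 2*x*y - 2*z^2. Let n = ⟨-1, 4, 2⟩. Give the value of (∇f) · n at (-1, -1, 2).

-22

∂f/∂x = 2*y
∂f/∂y = 2*x
∂f/∂z = -4*z
∇f at (-1, -1, 2) = (-2, -2, -8)
∇f · n = (-2)(-1) + (-2)(4) + (-8)(2) = -22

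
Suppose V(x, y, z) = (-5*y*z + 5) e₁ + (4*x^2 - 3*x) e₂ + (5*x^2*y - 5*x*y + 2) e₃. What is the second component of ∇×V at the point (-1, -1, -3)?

-10

(∇×V)_2 = ∂V₁/∂z − ∂V₃/∂x
= -5*y − (10*x*y - 5*y)
= -10*x*y
At (-1, -1, -3): -10.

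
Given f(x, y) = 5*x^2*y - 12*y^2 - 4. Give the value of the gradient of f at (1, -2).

(-20, 53)

∂f/∂x = 10*x*y
∂f/∂y = 5*x^2 - 24*y
∇f = (10*x*y, 5*x^2 - 24*y)
At (1, -2): (-20, 53).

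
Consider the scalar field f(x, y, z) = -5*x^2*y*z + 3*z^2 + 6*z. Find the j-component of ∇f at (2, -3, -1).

20

(∇f)_2 = ∂f/∂y = -5*x^2*z
At (2, -3, -1): 20.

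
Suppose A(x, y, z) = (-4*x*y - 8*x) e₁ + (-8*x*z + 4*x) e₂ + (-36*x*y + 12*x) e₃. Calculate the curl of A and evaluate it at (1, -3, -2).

(∇×A)₁ = ∂A₃/∂y − ∂A₂/∂z = -28*x
(∇×A)₂ = ∂A₁/∂z − ∂A₃/∂x = 36*y - 12
(∇×A)₃ = ∂A₂/∂x − ∂A₁/∂y = 4*x - 8*z + 4
∇×A = (-28*x, 36*y - 12, 4*x - 8*z + 4)
At (1, -3, -2): (-28, -120, 24).

(-28, -120, 24)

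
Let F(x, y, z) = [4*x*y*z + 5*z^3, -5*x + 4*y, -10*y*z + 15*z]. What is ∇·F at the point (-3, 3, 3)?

∂F₁/∂x = 4*y*z
∂F₂/∂y = 4
∂F₃/∂z = -10*y + 15
∇·F = 4*y*z - 10*y + 19
At (-3, 3, 3): 25.

25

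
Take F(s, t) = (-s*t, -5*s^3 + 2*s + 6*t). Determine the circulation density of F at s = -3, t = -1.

∂F₂/∂s = -15*s^2 + 2
∂F₁/∂t = -s
Scalar curl = -15*s^2 + s + 2
At (-3, -1): -136.

-136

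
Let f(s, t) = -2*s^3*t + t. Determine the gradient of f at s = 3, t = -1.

(54, -53)

∂f/∂s = -6*s^2*t
∂f/∂t = -2*s^3 + 1
∇f = (-6*s^2*t, -2*s^3 + 1)
At (3, -1): (54, -53).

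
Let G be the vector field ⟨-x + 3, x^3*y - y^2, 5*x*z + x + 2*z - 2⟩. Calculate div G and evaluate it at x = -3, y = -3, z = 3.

∂G₁/∂x = -1
∂G₂/∂y = x^3 - 2*y
∂G₃/∂z = 5*x + 2
∇·G = x^3 + 5*x - 2*y + 1
At (-3, -3, 3): -35.

-35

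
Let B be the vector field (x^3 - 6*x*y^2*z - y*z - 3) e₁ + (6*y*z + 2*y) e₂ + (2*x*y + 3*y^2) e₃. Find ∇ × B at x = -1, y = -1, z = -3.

(-2, 9, -39)

(∇×B)₁ = ∂B₃/∂y − ∂B₂/∂z = 2*x
(∇×B)₂ = ∂B₁/∂z − ∂B₃/∂x = -6*x*y^2 - 3*y
(∇×B)₃ = ∂B₂/∂x − ∂B₁/∂y = 12*x*y*z + z
∇×B = (2*x, -6*x*y^2 - 3*y, 12*x*y*z + z)
At (-1, -1, -3): (-2, 9, -39).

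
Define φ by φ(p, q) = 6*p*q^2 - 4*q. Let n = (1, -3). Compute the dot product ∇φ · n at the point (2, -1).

∂φ/∂p = 6*q^2
∂φ/∂q = 12*p*q - 4
∇φ at (2, -1) = (6, -28)
∇φ · n = (6)(1) + (-28)(-3) = 90

90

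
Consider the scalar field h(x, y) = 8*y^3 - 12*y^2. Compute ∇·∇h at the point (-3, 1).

∂²h/∂x² = 0
∂²h/∂y² = 24*(2*y - 1)
∇²h = 48*y - 24
At (-3, 1): 24.

24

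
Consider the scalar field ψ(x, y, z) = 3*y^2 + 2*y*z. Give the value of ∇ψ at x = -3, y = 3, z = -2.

(0, 14, 6)

∂ψ/∂x = 0
∂ψ/∂y = 6*y + 2*z
∂ψ/∂z = 2*y
∇ψ = (0, 6*y + 2*z, 2*y)
At (-3, 3, -2): (0, 14, 6).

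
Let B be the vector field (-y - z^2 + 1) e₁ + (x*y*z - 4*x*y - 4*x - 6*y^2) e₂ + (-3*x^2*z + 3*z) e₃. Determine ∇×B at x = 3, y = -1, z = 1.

(∇×B)₁ = ∂B₃/∂y − ∂B₂/∂z = -x*y
(∇×B)₂ = ∂B₁/∂z − ∂B₃/∂x = 6*x*z - 2*z
(∇×B)₃ = ∂B₂/∂x − ∂B₁/∂y = y*z - 4*y - 3
∇×B = (-x*y, 6*x*z - 2*z, y*z - 4*y - 3)
At (3, -1, 1): (3, 16, 0).

(3, 16, 0)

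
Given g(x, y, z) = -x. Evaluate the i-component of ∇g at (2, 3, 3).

-1

(∇g)_1 = ∂g/∂x = -1
At (2, 3, 3): -1.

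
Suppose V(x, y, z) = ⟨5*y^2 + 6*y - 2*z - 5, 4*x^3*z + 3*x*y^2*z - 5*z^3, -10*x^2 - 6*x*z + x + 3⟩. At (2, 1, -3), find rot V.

(∇×V)₁ = ∂V₃/∂y − ∂V₂/∂z = -4*x^3 - 3*x*y^2 + 15*z^2
(∇×V)₂ = ∂V₁/∂z − ∂V₃/∂x = 20*x + 6*z - 3
(∇×V)₃ = ∂V₂/∂x − ∂V₁/∂y = 12*x^2*z + 3*y^2*z - 10*y - 6
∇×V = (-4*x^3 - 3*x*y^2 + 15*z^2, 20*x + 6*z - 3, 12*x^2*z + 3*y^2*z - 10*y - 6)
At (2, 1, -3): (97, 19, -169).

(97, 19, -169)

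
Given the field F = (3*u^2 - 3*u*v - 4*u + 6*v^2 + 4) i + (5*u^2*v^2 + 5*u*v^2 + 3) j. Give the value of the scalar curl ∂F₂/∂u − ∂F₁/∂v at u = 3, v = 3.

∂F₂/∂u = 10*u*v^2 + 5*v^2
∂F₁/∂v = -3*u + 12*v
Scalar curl = 10*u*v^2 + 3*u + 5*v^2 - 12*v
At (3, 3): 288.

288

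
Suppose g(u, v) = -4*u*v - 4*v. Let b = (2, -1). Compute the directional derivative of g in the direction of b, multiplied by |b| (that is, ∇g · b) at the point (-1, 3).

-24

∂g/∂u = -4*v
∂g/∂v = -4*u - 4
∇g at (-1, 3) = (-12, 0)
∇g · b = (-12)(2) + (0)(-1) = -24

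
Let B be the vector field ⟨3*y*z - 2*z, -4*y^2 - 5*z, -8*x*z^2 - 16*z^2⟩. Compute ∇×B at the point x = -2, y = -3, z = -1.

(∇×B)₁ = ∂B₃/∂y − ∂B₂/∂z = 5
(∇×B)₂ = ∂B₁/∂z − ∂B₃/∂x = 3*y + 8*z^2 - 2
(∇×B)₃ = ∂B₂/∂x − ∂B₁/∂y = -3*z
∇×B = (5, 3*y + 8*z^2 - 2, -3*z)
At (-2, -3, -1): (5, -3, 3).

(5, -3, 3)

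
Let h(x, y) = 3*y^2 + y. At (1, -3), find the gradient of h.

(0, -17)

∂h/∂x = 0
∂h/∂y = 6*y + 1
∇h = (0, 6*y + 1)
At (1, -3): (0, -17).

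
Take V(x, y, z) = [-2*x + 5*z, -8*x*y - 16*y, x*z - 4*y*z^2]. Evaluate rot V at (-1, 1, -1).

(-4, 6, -8)

(∇×V)₁ = ∂V₃/∂y − ∂V₂/∂z = -4*z^2
(∇×V)₂ = ∂V₁/∂z − ∂V₃/∂x = -z + 5
(∇×V)₃ = ∂V₂/∂x − ∂V₁/∂y = -8*y
∇×V = (-4*z^2, -z + 5, -8*y)
At (-1, 1, -1): (-4, 6, -8).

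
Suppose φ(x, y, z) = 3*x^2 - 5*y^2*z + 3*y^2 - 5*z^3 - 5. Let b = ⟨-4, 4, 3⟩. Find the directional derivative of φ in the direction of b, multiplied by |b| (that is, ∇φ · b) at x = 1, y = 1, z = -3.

-300

∂φ/∂x = 6*x
∂φ/∂y = -10*y*z + 6*y
∂φ/∂z = -5*y^2 - 15*z^2
∇φ at (1, 1, -3) = (6, 36, -140)
∇φ · b = (6)(-4) + (36)(4) + (-140)(3) = -300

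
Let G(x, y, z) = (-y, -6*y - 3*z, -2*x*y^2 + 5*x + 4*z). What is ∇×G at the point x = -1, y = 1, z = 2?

(∇×G)₁ = ∂G₃/∂y − ∂G₂/∂z = -4*x*y + 3
(∇×G)₂ = ∂G₁/∂z − ∂G₃/∂x = 2*y^2 - 5
(∇×G)₃ = ∂G₂/∂x − ∂G₁/∂y = 1
∇×G = (-4*x*y + 3, 2*y^2 - 5, 1)
At (-1, 1, 2): (7, -3, 1).

(7, -3, 1)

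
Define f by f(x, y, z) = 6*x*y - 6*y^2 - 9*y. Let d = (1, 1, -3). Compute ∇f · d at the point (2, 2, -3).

-9

∂f/∂x = 6*y
∂f/∂y = 6*x - 12*y - 9
∂f/∂z = 0
∇f at (2, 2, -3) = (12, -21, 0)
∇f · d = (12)(1) + (-21)(1) + (0)(-3) = -9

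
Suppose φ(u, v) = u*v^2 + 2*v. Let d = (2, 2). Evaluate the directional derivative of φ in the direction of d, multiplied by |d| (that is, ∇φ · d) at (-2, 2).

-4

∂φ/∂u = v^2
∂φ/∂v = 2*u*v + 2
∇φ at (-2, 2) = (4, -6)
∇φ · d = (4)(2) + (-6)(2) = -4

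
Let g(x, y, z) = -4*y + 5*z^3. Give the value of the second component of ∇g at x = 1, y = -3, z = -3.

-4

(∇g)_2 = ∂g/∂y = -4
At (1, -3, -3): -4.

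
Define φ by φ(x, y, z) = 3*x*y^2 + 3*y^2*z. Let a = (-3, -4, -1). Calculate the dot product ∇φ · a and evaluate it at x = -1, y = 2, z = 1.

∂φ/∂x = 3*y^2
∂φ/∂y = 6*x*y + 6*y*z
∂φ/∂z = 3*y^2
∇φ at (-1, 2, 1) = (12, 0, 12)
∇φ · a = (12)(-3) + (0)(-4) + (12)(-1) = -48

-48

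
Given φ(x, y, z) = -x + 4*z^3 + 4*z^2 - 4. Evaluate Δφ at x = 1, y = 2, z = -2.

∂²φ/∂x² = 0
∂²φ/∂y² = 0
∂²φ/∂z² = 8*(3*z + 1)
∇²φ = 24*z + 8
At (1, 2, -2): -40.

-40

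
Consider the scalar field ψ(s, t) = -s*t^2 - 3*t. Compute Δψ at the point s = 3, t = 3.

-6

∂²ψ/∂s² = 0
∂²ψ/∂t² = -2*s
∇²ψ = -2*s
At (3, 3): -6.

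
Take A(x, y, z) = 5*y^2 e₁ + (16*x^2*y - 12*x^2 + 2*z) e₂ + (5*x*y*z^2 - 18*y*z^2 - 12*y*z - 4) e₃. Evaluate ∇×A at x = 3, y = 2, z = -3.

(∇×A)₁ = ∂A₃/∂y − ∂A₂/∂z = 5*x*z^2 - 18*z^2 - 12*z - 2
(∇×A)₂ = ∂A₁/∂z − ∂A₃/∂x = -5*y*z^2
(∇×A)₃ = ∂A₂/∂x − ∂A₁/∂y = 32*x*y - 24*x - 10*y
∇×A = (5*x*z^2 - 18*z^2 - 12*z - 2, -5*y*z^2, 32*x*y - 24*x - 10*y)
At (3, 2, -3): (7, -90, 100).

(7, -90, 100)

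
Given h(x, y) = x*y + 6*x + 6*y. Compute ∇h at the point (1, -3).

∂h/∂x = y + 6
∂h/∂y = x + 6
∇h = (y + 6, x + 6)
At (1, -3): (3, 7).

(3, 7)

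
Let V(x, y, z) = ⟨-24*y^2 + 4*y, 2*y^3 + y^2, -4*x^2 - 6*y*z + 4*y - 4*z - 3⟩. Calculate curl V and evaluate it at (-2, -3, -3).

(∇×V)₁ = ∂V₃/∂y − ∂V₂/∂z = -6*z + 4
(∇×V)₂ = ∂V₁/∂z − ∂V₃/∂x = 8*x
(∇×V)₃ = ∂V₂/∂x − ∂V₁/∂y = 48*y - 4
∇×V = (-6*z + 4, 8*x, 48*y - 4)
At (-2, -3, -3): (22, -16, -148).

(22, -16, -148)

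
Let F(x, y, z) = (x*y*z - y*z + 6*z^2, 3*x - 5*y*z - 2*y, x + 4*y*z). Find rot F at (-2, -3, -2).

(-23, -16, -3)

(∇×F)₁ = ∂F₃/∂y − ∂F₂/∂z = 5*y + 4*z
(∇×F)₂ = ∂F₁/∂z − ∂F₃/∂x = x*y - y + 12*z - 1
(∇×F)₃ = ∂F₂/∂x − ∂F₁/∂y = -x*z + z + 3
∇×F = (5*y + 4*z, x*y - y + 12*z - 1, -x*z + z + 3)
At (-2, -3, -2): (-23, -16, -3).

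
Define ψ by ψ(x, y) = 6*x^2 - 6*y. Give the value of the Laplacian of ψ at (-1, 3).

∂²ψ/∂x² = 12
∂²ψ/∂y² = 0
∇²ψ = 12
At (-1, 3): 12.

12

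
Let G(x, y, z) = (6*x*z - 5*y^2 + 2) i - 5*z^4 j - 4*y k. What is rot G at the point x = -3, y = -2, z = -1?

(-24, -18, -20)

(∇×G)₁ = ∂G₃/∂y − ∂G₂/∂z = 20*z^3 - 4
(∇×G)₂ = ∂G₁/∂z − ∂G₃/∂x = 6*x
(∇×G)₃ = ∂G₂/∂x − ∂G₁/∂y = 10*y
∇×G = (20*z^3 - 4, 6*x, 10*y)
At (-3, -2, -1): (-24, -18, -20).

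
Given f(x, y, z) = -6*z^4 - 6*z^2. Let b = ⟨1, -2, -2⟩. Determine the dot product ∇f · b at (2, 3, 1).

∂f/∂x = 0
∂f/∂y = 0
∂f/∂z = -24*z^3 - 12*z
∇f at (2, 3, 1) = (0, 0, -36)
∇f · b = (0)(1) + (0)(-2) + (-36)(-2) = 72

72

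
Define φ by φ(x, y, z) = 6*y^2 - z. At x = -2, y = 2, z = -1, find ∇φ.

(0, 24, -1)

∂φ/∂x = 0
∂φ/∂y = 12*y
∂φ/∂z = -1
∇φ = (0, 12*y, -1)
At (-2, 2, -1): (0, 24, -1).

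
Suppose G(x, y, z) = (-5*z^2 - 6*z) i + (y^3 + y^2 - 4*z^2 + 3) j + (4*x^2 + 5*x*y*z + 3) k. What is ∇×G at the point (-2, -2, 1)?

(∇×G)₁ = ∂G₃/∂y − ∂G₂/∂z = 5*x*z + 8*z
(∇×G)₂ = ∂G₁/∂z − ∂G₃/∂x = -8*x - 5*y*z - 10*z - 6
(∇×G)₃ = ∂G₂/∂x − ∂G₁/∂y = 0
∇×G = (5*x*z + 8*z, -8*x - 5*y*z - 10*z - 6, 0)
At (-2, -2, 1): (-2, 10, 0).

(-2, 10, 0)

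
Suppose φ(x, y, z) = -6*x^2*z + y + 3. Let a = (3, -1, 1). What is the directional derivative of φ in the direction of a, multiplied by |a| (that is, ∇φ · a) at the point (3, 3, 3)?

-379

∂φ/∂x = -12*x*z
∂φ/∂y = 1
∂φ/∂z = -6*x^2
∇φ at (3, 3, 3) = (-108, 1, -54)
∇φ · a = (-108)(3) + (1)(-1) + (-54)(1) = -379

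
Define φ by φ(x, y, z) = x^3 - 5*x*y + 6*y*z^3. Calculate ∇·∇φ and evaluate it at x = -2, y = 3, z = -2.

∂²φ/∂x² = 6*x
∂²φ/∂y² = 0
∂²φ/∂z² = 36*y*z
∇²φ = 6*x + 36*y*z
At (-2, 3, -2): -228.

-228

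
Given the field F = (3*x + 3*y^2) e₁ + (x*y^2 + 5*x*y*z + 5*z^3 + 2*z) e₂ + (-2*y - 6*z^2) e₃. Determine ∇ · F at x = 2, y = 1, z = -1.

∂F₁/∂x = 3
∂F₂/∂y = 2*x*y + 5*x*z
∂F₃/∂z = -12*z
∇·F = 2*x*y + 5*x*z - 12*z + 3
At (2, 1, -1): 9.

9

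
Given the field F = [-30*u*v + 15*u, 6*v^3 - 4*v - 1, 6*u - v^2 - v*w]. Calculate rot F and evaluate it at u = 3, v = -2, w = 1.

(3, -6, 90)

(∇×F)₁ = ∂F₃/∂v − ∂F₂/∂w = -2*v - w
(∇×F)₂ = ∂F₁/∂w − ∂F₃/∂u = -6
(∇×F)₃ = ∂F₂/∂u − ∂F₁/∂v = 30*u
∇×F = (-2*v - w, -6, 30*u)
At (3, -2, 1): (3, -6, 90).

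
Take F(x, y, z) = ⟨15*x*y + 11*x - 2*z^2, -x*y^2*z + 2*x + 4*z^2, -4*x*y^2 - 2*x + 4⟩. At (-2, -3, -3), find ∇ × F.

(-42, 50, 59)

(∇×F)₁ = ∂F₃/∂y − ∂F₂/∂z = x*y^2 - 8*x*y - 8*z
(∇×F)₂ = ∂F₁/∂z − ∂F₃/∂x = 4*y^2 - 4*z + 2
(∇×F)₃ = ∂F₂/∂x − ∂F₁/∂y = -15*x - y^2*z + 2
∇×F = (x*y^2 - 8*x*y - 8*z, 4*y^2 - 4*z + 2, -15*x - y^2*z + 2)
At (-2, -3, -3): (-42, 50, 59).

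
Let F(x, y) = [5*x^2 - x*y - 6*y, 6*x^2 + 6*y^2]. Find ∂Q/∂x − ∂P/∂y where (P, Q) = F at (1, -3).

∂F₂/∂x = 12*x
∂F₁/∂y = -x - 6
Scalar curl = 13*x + 6
At (1, -3): 19.

19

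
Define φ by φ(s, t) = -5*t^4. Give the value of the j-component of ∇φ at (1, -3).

540

(∇φ)_2 = ∂φ/∂t = -20*t^3
At (1, -3): 540.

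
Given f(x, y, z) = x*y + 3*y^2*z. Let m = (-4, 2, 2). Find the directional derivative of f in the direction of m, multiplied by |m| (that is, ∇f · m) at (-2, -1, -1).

∂f/∂x = y
∂f/∂y = x + 6*y*z
∂f/∂z = 3*y^2
∇f at (-2, -1, -1) = (-1, 4, 3)
∇f · m = (-1)(-4) + (4)(2) + (3)(2) = 18

18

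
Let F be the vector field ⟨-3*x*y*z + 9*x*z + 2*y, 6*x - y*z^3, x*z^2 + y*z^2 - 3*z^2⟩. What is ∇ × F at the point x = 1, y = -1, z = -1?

(∇×F)₁ = ∂F₃/∂y − ∂F₂/∂z = 3*y*z^2 + z^2
(∇×F)₂ = ∂F₁/∂z − ∂F₃/∂x = -3*x*y + 9*x - z^2
(∇×F)₃ = ∂F₂/∂x − ∂F₁/∂y = 3*x*z + 4
∇×F = (3*y*z^2 + z^2, -3*x*y + 9*x - z^2, 3*x*z + 4)
At (1, -1, -1): (-2, 11, 1).

(-2, 11, 1)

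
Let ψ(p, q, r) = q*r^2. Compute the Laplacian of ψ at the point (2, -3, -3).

∂²ψ/∂p² = 0
∂²ψ/∂q² = 0
∂²ψ/∂r² = 2*q
∇²ψ = 2*q
At (2, -3, -3): -6.

-6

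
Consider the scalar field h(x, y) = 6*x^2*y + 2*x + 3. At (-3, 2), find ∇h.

(-70, 54)

∂h/∂x = 12*x*y + 2
∂h/∂y = 6*x^2
∇h = (12*x*y + 2, 6*x^2)
At (-3, 2): (-70, 54).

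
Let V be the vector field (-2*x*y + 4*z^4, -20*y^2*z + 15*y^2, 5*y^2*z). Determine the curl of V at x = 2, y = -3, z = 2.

(∇×V)₁ = ∂V₃/∂y − ∂V₂/∂z = 20*y^2 + 10*y*z
(∇×V)₂ = ∂V₁/∂z − ∂V₃/∂x = 16*z^3
(∇×V)₃ = ∂V₂/∂x − ∂V₁/∂y = 2*x
∇×V = (20*y^2 + 10*y*z, 16*z^3, 2*x)
At (2, -3, 2): (120, 128, 4).

(120, 128, 4)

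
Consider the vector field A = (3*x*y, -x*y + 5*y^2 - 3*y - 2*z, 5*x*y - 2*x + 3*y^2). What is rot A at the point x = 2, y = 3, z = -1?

(30, -13, -9)

(∇×A)₁ = ∂A₃/∂y − ∂A₂/∂z = 5*x + 6*y + 2
(∇×A)₂ = ∂A₁/∂z − ∂A₃/∂x = -5*y + 2
(∇×A)₃ = ∂A₂/∂x − ∂A₁/∂y = -3*x - y
∇×A = (5*x + 6*y + 2, -5*y + 2, -3*x - y)
At (2, 3, -1): (30, -13, -9).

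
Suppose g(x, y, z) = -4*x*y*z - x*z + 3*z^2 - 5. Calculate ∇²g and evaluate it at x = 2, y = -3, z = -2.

6

∂²g/∂x² = 0
∂²g/∂y² = 0
∂²g/∂z² = 6
∇²g = 6
At (2, -3, -2): 6.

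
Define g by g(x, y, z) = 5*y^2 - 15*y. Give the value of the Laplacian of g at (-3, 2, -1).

10

∂²g/∂x² = 0
∂²g/∂y² = 10
∂²g/∂z² = 0
∇²g = 10
At (-3, 2, -1): 10.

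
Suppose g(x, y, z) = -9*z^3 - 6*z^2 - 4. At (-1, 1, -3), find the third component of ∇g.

-207

(∇g)_3 = ∂g/∂z = -27*z^2 - 12*z
At (-1, 1, -3): -207.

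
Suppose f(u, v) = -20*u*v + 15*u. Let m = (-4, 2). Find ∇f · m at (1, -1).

-180

∂f/∂u = -20*v + 15
∂f/∂v = -20*u
∇f at (1, -1) = (35, -20)
∇f · m = (35)(-4) + (-20)(2) = -180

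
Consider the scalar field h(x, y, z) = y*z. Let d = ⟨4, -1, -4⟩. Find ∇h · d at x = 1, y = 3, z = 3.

-15

∂h/∂x = 0
∂h/∂y = z
∂h/∂z = y
∇h at (1, 3, 3) = (0, 3, 3)
∇h · d = (0)(4) + (3)(-1) + (3)(-4) = -15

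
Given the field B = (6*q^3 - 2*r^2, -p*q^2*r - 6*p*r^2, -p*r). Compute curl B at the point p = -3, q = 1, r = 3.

(∇×B)₁ = ∂B₃/∂q − ∂B₂/∂r = p*q^2 + 12*p*r
(∇×B)₂ = ∂B₁/∂r − ∂B₃/∂p = -3*r
(∇×B)₃ = ∂B₂/∂p − ∂B₁/∂q = -q^2*r - 18*q^2 - 6*r^2
∇×B = (p*q^2 + 12*p*r, -3*r, -q^2*r - 18*q^2 - 6*r^2)
At (-3, 1, 3): (-111, -9, -75).

(-111, -9, -75)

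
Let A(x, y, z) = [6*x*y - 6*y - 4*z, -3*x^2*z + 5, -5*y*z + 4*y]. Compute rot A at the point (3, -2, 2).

(∇×A)₁ = ∂A₃/∂y − ∂A₂/∂z = 3*x^2 - 5*z + 4
(∇×A)₂ = ∂A₁/∂z − ∂A₃/∂x = -4
(∇×A)₃ = ∂A₂/∂x − ∂A₁/∂y = -6*x*z - 6*x + 6
∇×A = (3*x^2 - 5*z + 4, -4, -6*x*z - 6*x + 6)
At (3, -2, 2): (21, -4, -48).

(21, -4, -48)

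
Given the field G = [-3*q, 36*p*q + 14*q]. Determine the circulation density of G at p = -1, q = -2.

-69

∂G₂/∂p = 36*q
∂G₁/∂q = -3
Scalar curl = 36*q + 3
At (-1, -2): -69.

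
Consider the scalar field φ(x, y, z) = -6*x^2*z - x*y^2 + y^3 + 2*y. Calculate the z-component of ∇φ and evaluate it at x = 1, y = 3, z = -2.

-6

(∇φ)_3 = ∂φ/∂z = -6*x^2
At (1, 3, -2): -6.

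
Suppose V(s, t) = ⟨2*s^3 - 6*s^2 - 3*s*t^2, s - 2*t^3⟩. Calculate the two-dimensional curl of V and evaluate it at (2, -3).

∂V₂/∂s = 1
∂V₁/∂t = -6*s*t
Scalar curl = 6*s*t + 1
At (2, -3): -35.

-35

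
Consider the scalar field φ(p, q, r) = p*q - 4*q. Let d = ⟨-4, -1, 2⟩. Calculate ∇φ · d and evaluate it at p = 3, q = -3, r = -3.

∂φ/∂p = q
∂φ/∂q = p - 4
∂φ/∂r = 0
∇φ at (3, -3, -3) = (-3, -1, 0)
∇φ · d = (-3)(-4) + (-1)(-1) + (0)(2) = 13

13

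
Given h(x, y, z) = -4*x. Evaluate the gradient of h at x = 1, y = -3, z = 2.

(-4, 0, 0)

∂h/∂x = -4
∂h/∂y = 0
∂h/∂z = 0
∇h = (-4, 0, 0)
At (1, -3, 2): (-4, 0, 0).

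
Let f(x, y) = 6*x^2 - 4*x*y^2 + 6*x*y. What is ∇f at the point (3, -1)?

(26, 42)

∂f/∂x = 12*x - 4*y^2 + 6*y
∂f/∂y = -8*x*y + 6*x
∇f = (12*x - 4*y^2 + 6*y, -8*x*y + 6*x)
At (3, -1): (26, 42).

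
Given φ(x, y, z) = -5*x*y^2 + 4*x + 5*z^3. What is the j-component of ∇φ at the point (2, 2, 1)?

(∇φ)_2 = ∂φ/∂y = -10*x*y
At (2, 2, 1): -40.

-40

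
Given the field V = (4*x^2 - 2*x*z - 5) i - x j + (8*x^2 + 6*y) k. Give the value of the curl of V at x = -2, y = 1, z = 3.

(∇×V)₁ = ∂V₃/∂y − ∂V₂/∂z = 6
(∇×V)₂ = ∂V₁/∂z − ∂V₃/∂x = -18*x
(∇×V)₃ = ∂V₂/∂x − ∂V₁/∂y = -1
∇×V = (6, -18*x, -1)
At (-2, 1, 3): (6, 36, -1).

(6, 36, -1)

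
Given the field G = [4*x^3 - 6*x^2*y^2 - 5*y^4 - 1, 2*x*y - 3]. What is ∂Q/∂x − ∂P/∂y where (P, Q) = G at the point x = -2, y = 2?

∂G₂/∂x = 2*y
∂G₁/∂y = -12*x^2*y - 20*y^3
Scalar curl = 12*x^2*y + 20*y^3 + 2*y
At (-2, 2): 260.

260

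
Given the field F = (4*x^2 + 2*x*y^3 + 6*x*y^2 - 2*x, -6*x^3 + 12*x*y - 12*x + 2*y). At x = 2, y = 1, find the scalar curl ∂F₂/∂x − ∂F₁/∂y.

∂F₂/∂x = -18*x^2 + 12*y - 12
∂F₁/∂y = 6*x*y^2 + 12*x*y
Scalar curl = -18*x^2 - 6*x*y^2 - 12*x*y + 12*y - 12
At (2, 1): -108.

-108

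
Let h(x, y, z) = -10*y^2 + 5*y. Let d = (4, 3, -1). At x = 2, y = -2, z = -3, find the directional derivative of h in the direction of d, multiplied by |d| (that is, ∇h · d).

∂h/∂x = 0
∂h/∂y = -20*y + 5
∂h/∂z = 0
∇h at (2, -2, -3) = (0, 45, 0)
∇h · d = (0)(4) + (45)(3) + (0)(-1) = 135

135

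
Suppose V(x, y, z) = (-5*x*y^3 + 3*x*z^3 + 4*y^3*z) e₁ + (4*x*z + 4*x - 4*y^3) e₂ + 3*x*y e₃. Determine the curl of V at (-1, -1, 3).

(∇×V)₁ = ∂V₃/∂y − ∂V₂/∂z = -x
(∇×V)₂ = ∂V₁/∂z − ∂V₃/∂x = 9*x*z^2 + 4*y^3 - 3*y
(∇×V)₃ = ∂V₂/∂x − ∂V₁/∂y = 15*x*y^2 - 12*y^2*z + 4*z + 4
∇×V = (-x, 9*x*z^2 + 4*y^3 - 3*y, 15*x*y^2 - 12*y^2*z + 4*z + 4)
At (-1, -1, 3): (1, -82, -35).

(1, -82, -35)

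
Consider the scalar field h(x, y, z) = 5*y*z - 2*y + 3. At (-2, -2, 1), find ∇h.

∂h/∂x = 0
∂h/∂y = 5*z - 2
∂h/∂z = 5*y
∇h = (0, 5*z - 2, 5*y)
At (-2, -2, 1): (0, 3, -10).

(0, 3, -10)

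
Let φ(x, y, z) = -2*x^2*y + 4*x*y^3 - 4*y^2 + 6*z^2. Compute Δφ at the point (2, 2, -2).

92

∂²φ/∂x² = -4*y
∂²φ/∂y² = 8*(3*x*y - 1)
∂²φ/∂z² = 12
∇²φ = 24*x*y - 4*y + 4
At (2, 2, -2): 92.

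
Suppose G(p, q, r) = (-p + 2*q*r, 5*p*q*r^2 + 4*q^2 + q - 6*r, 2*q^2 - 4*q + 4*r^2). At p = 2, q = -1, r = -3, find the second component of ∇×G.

(∇×G)_2 = ∂G₁/∂r − ∂G₃/∂p
= 2*q − (0)
= 2*q
At (2, -1, -3): -2.

-2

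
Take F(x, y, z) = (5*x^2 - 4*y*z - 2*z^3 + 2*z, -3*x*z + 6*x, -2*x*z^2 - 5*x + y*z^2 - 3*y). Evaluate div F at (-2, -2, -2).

-28

∂F₁/∂x = 10*x
∂F₂/∂y = 0
∂F₃/∂z = -4*x*z + 2*y*z
∇·F = -4*x*z + 10*x + 2*y*z
At (-2, -2, -2): -28.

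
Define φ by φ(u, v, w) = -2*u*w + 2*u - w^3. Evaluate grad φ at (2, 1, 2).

(-2, 0, -16)

∂φ/∂u = -2*w + 2
∂φ/∂v = 0
∂φ/∂w = -2*u - 3*w^2
∇φ = (-2*w + 2, 0, -2*u - 3*w^2)
At (2, 1, 2): (-2, 0, -16).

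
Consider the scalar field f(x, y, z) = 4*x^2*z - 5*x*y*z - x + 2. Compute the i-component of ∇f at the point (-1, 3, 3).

-70

(∇f)_1 = ∂f/∂x = 8*x*z - 5*y*z - 1
At (-1, 3, 3): -70.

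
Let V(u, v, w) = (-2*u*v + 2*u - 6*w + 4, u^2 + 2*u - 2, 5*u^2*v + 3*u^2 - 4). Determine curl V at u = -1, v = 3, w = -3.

(∇×V)₁ = ∂V₃/∂v − ∂V₂/∂w = 5*u^2
(∇×V)₂ = ∂V₁/∂w − ∂V₃/∂u = -10*u*v - 6*u - 6
(∇×V)₃ = ∂V₂/∂u − ∂V₁/∂v = 4*u + 2
∇×V = (5*u^2, -10*u*v - 6*u - 6, 4*u + 2)
At (-1, 3, -3): (5, 30, -2).

(5, 30, -2)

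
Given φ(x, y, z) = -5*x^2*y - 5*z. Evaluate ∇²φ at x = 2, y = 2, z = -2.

∂²φ/∂x² = -10*y
∂²φ/∂y² = 0
∂²φ/∂z² = 0
∇²φ = -10*y
At (2, 2, -2): -20.

-20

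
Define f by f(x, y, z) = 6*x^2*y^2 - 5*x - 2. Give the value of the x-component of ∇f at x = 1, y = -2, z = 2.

(∇f)_1 = ∂f/∂x = 12*x*y^2 - 5
At (1, -2, 2): 43.

43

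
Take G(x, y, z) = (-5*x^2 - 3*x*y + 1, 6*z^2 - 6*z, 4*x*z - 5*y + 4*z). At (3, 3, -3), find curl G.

(37, 12, 9)

(∇×G)₁ = ∂G₃/∂y − ∂G₂/∂z = -12*z + 1
(∇×G)₂ = ∂G₁/∂z − ∂G₃/∂x = -4*z
(∇×G)₃ = ∂G₂/∂x − ∂G₁/∂y = 3*x
∇×G = (-12*z + 1, -4*z, 3*x)
At (3, 3, -3): (37, 12, 9).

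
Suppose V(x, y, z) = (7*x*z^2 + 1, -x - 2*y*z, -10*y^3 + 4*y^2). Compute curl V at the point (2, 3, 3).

(-240, 84, -1)

(∇×V)₁ = ∂V₃/∂y − ∂V₂/∂z = -30*y^2 + 10*y
(∇×V)₂ = ∂V₁/∂z − ∂V₃/∂x = 14*x*z
(∇×V)₃ = ∂V₂/∂x − ∂V₁/∂y = -1
∇×V = (-30*y^2 + 10*y, 14*x*z, -1)
At (2, 3, 3): (-240, 84, -1).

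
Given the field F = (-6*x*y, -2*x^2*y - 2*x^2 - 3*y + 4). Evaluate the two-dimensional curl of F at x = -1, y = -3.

∂F₂/∂x = -4*x*y - 4*x
∂F₁/∂y = -6*x
Scalar curl = -4*x*y + 2*x
At (-1, -3): -14.

-14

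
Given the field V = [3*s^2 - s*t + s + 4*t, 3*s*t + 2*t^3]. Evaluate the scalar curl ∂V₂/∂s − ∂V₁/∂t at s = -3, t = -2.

-13

∂V₂/∂s = 3*t
∂V₁/∂t = -s + 4
Scalar curl = s + 3*t - 4
At (-3, -2): -13.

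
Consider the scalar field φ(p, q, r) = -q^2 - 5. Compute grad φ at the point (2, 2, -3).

∂φ/∂p = 0
∂φ/∂q = -2*q
∂φ/∂r = 0
∇φ = (0, -2*q, 0)
At (2, 2, -3): (0, -4, 0).

(0, -4, 0)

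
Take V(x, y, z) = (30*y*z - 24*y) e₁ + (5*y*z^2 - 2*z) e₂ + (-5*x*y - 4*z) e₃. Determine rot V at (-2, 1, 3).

(-18, 35, -66)

(∇×V)₁ = ∂V₃/∂y − ∂V₂/∂z = -5*x - 10*y*z + 2
(∇×V)₂ = ∂V₁/∂z − ∂V₃/∂x = 35*y
(∇×V)₃ = ∂V₂/∂x − ∂V₁/∂y = -30*z + 24
∇×V = (-5*x - 10*y*z + 2, 35*y, -30*z + 24)
At (-2, 1, 3): (-18, 35, -66).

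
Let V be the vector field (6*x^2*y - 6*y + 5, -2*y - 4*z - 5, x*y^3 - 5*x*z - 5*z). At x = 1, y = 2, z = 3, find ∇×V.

(∇×V)₁ = ∂V₃/∂y − ∂V₂/∂z = 3*x*y^2 + 4
(∇×V)₂ = ∂V₁/∂z − ∂V₃/∂x = -y^3 + 5*z
(∇×V)₃ = ∂V₂/∂x − ∂V₁/∂y = -6*x^2 + 6
∇×V = (3*x*y^2 + 4, -y^3 + 5*z, -6*x^2 + 6)
At (1, 2, 3): (16, 7, 0).

(16, 7, 0)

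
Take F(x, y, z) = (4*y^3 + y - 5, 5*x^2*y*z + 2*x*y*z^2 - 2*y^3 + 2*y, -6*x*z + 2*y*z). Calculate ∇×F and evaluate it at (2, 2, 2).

(-68, 12, 47)

(∇×F)₁ = ∂F₃/∂y − ∂F₂/∂z = -5*x^2*y - 4*x*y*z + 2*z
(∇×F)₂ = ∂F₁/∂z − ∂F₃/∂x = 6*z
(∇×F)₃ = ∂F₂/∂x − ∂F₁/∂y = 10*x*y*z - 12*y^2 + 2*y*z^2 - 1
∇×F = (-5*x^2*y - 4*x*y*z + 2*z, 6*z, 10*x*y*z - 12*y^2 + 2*y*z^2 - 1)
At (2, 2, 2): (-68, 12, 47).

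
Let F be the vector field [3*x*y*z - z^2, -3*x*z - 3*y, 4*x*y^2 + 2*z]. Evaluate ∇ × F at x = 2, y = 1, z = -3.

(∇×F)₁ = ∂F₃/∂y − ∂F₂/∂z = 8*x*y + 3*x
(∇×F)₂ = ∂F₁/∂z − ∂F₃/∂x = 3*x*y - 4*y^2 - 2*z
(∇×F)₃ = ∂F₂/∂x − ∂F₁/∂y = -3*x*z - 3*z
∇×F = (8*x*y + 3*x, 3*x*y - 4*y^2 - 2*z, -3*x*z - 3*z)
At (2, 1, -3): (22, 8, 27).

(22, 8, 27)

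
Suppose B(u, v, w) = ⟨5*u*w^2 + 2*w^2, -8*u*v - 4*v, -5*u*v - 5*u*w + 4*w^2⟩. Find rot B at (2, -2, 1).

(-10, 19, 16)

(∇×B)₁ = ∂B₃/∂v − ∂B₂/∂w = -5*u
(∇×B)₂ = ∂B₁/∂w − ∂B₃/∂u = 10*u*w + 5*v + 9*w
(∇×B)₃ = ∂B₂/∂u − ∂B₁/∂v = -8*v
∇×B = (-5*u, 10*u*w + 5*v + 9*w, -8*v)
At (2, -2, 1): (-10, 19, 16).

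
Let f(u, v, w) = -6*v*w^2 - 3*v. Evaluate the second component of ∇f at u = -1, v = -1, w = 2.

-27

(∇f)_2 = ∂f/∂v = -6*w^2 - 3
At (-1, -1, 2): -27.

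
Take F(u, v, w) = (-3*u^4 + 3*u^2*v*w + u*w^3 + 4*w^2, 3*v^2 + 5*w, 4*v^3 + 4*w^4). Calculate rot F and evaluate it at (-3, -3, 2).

(103, -101, -54)

(∇×F)₁ = ∂F₃/∂v − ∂F₂/∂w = 12*v^2 - 5
(∇×F)₂ = ∂F₁/∂w − ∂F₃/∂u = 3*u^2*v + 3*u*w^2 + 8*w
(∇×F)₃ = ∂F₂/∂u − ∂F₁/∂v = -3*u^2*w
∇×F = (12*v^2 - 5, 3*u^2*v + 3*u*w^2 + 8*w, -3*u^2*w)
At (-3, -3, 2): (103, -101, -54).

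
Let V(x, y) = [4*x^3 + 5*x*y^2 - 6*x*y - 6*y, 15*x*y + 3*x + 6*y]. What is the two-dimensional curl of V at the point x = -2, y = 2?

67

∂V₂/∂x = 15*y + 3
∂V₁/∂y = 10*x*y - 6*x - 6
Scalar curl = -10*x*y + 6*x + 15*y + 9
At (-2, 2): 67.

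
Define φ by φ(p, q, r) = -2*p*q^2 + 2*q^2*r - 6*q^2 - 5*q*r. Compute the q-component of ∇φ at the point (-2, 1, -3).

-1

(∇φ)_2 = ∂φ/∂q = -4*p*q + 4*q*r - 12*q - 5*r
At (-2, 1, -3): -1.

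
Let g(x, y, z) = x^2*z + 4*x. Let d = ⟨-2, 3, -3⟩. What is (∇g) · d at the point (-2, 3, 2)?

-4

∂g/∂x = 2*x*z + 4
∂g/∂y = 0
∂g/∂z = x^2
∇g at (-2, 3, 2) = (-4, 0, 4)
∇g · d = (-4)(-2) + (0)(3) + (4)(-3) = -4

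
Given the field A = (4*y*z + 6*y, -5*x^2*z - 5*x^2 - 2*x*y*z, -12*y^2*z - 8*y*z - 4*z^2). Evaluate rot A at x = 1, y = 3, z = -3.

(251, 12, 44)

(∇×A)₁ = ∂A₃/∂y − ∂A₂/∂z = 5*x^2 + 2*x*y - 24*y*z - 8*z
(∇×A)₂ = ∂A₁/∂z − ∂A₃/∂x = 4*y
(∇×A)₃ = ∂A₂/∂x − ∂A₁/∂y = -10*x*z - 10*x - 2*y*z - 4*z - 6
∇×A = (5*x^2 + 2*x*y - 24*y*z - 8*z, 4*y, -10*x*z - 10*x - 2*y*z - 4*z - 6)
At (1, 3, -3): (251, 12, 44).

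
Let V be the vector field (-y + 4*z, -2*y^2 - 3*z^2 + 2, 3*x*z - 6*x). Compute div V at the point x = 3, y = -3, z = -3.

21

∂V₁/∂x = 0
∂V₂/∂y = -4*y
∂V₃/∂z = 3*x
∇·V = 3*x - 4*y
At (3, -3, -3): 21.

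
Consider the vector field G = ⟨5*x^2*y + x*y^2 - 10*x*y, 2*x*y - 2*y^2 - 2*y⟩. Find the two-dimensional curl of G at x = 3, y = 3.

∂G₂/∂x = 2*y
∂G₁/∂y = 5*x^2 + 2*x*y - 10*x
Scalar curl = -5*x^2 - 2*x*y + 10*x + 2*y
At (3, 3): -27.

-27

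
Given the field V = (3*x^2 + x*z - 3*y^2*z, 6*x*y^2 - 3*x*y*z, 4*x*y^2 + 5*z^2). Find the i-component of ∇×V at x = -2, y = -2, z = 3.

(∇×V)_1 = ∂V₃/∂y − ∂V₂/∂z
= 8*x*y − (-3*x*y)
= 11*x*y
At (-2, -2, 3): 44.

44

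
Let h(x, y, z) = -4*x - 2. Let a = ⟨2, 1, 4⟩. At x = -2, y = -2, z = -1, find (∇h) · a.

-8

∂h/∂x = -4
∂h/∂y = 0
∂h/∂z = 0
∇h at (-2, -2, -1) = (-4, 0, 0)
∇h · a = (-4)(2) + (0)(1) + (0)(4) = -8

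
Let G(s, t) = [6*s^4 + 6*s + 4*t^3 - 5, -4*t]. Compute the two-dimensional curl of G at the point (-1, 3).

∂G₂/∂s = 0
∂G₁/∂t = 12*t^2
Scalar curl = -12*t^2
At (-1, 3): -108.

-108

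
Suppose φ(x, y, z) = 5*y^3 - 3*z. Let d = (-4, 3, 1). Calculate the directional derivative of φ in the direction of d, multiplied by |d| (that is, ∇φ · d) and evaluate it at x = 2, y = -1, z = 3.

∂φ/∂x = 0
∂φ/∂y = 15*y^2
∂φ/∂z = -3
∇φ at (2, -1, 3) = (0, 15, -3)
∇φ · d = (0)(-4) + (15)(3) + (-3)(1) = 42

42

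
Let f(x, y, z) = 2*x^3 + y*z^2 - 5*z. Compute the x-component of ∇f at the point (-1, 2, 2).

(∇f)_1 = ∂f/∂x = 6*x^2
At (-1, 2, 2): 6.

6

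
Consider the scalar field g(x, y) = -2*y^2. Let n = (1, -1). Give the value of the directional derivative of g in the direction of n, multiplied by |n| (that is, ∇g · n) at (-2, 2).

∂g/∂x = 0
∂g/∂y = -4*y
∇g at (-2, 2) = (0, -8)
∇g · n = (0)(1) + (-8)(-1) = 8

8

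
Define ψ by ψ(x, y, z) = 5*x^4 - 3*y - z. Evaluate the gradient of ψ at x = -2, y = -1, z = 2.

(-160, -3, -1)

∂ψ/∂x = 20*x^3
∂ψ/∂y = -3
∂ψ/∂z = -1
∇ψ = (20*x^3, -3, -1)
At (-2, -1, 2): (-160, -3, -1).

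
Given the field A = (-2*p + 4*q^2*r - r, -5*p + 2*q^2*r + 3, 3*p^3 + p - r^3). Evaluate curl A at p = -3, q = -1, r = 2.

(∇×A)₁ = ∂A₃/∂q − ∂A₂/∂r = -2*q^2
(∇×A)₂ = ∂A₁/∂r − ∂A₃/∂p = -9*p^2 + 4*q^2 - 2
(∇×A)₃ = ∂A₂/∂p − ∂A₁/∂q = -8*q*r - 5
∇×A = (-2*q^2, -9*p^2 + 4*q^2 - 2, -8*q*r - 5)
At (-3, -1, 2): (-2, -79, 11).

(-2, -79, 11)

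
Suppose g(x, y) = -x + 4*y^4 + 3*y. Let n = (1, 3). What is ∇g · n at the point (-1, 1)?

56

∂g/∂x = -1
∂g/∂y = 16*y^3 + 3
∇g at (-1, 1) = (-1, 19)
∇g · n = (-1)(1) + (19)(3) = 56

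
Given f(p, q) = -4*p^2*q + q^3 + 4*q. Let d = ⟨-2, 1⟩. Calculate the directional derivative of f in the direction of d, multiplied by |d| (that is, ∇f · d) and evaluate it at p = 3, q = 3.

139

∂f/∂p = -8*p*q
∂f/∂q = -4*p^2 + 3*q^2 + 4
∇f at (3, 3) = (-72, -5)
∇f · d = (-72)(-2) + (-5)(1) = 139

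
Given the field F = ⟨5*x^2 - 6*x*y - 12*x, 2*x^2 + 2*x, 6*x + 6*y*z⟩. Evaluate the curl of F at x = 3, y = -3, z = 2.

(12, -6, 32)

(∇×F)₁ = ∂F₃/∂y − ∂F₂/∂z = 6*z
(∇×F)₂ = ∂F₁/∂z − ∂F₃/∂x = -6
(∇×F)₃ = ∂F₂/∂x − ∂F₁/∂y = 10*x + 2
∇×F = (6*z, -6, 10*x + 2)
At (3, -3, 2): (12, -6, 32).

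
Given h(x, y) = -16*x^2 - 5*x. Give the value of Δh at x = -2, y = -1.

∂²h/∂x² = -32
∂²h/∂y² = 0
∇²h = -32
At (-2, -1): -32.

-32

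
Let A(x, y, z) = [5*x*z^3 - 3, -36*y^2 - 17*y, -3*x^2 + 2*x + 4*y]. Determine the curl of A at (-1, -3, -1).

(∇×A)₁ = ∂A₃/∂y − ∂A₂/∂z = 4
(∇×A)₂ = ∂A₁/∂z − ∂A₃/∂x = 15*x*z^2 + 6*x - 2
(∇×A)₃ = ∂A₂/∂x − ∂A₁/∂y = 0
∇×A = (4, 15*x*z^2 + 6*x - 2, 0)
At (-1, -3, -1): (4, -23, 0).

(4, -23, 0)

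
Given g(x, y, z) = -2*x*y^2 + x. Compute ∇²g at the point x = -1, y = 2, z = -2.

∂²g/∂x² = 0
∂²g/∂y² = -4*x
∂²g/∂z² = 0
∇²g = -4*x
At (-1, 2, -2): 4.

4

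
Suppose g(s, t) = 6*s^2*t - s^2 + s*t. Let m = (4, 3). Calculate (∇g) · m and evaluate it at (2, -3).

-238

∂g/∂s = 12*s*t - 2*s + t
∂g/∂t = 6*s^2 + s
∇g at (2, -3) = (-79, 26)
∇g · m = (-79)(4) + (26)(3) = -238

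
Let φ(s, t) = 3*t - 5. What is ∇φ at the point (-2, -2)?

(0, 3)

∂φ/∂s = 0
∂φ/∂t = 3
∇φ = (0, 3)
At (-2, -2): (0, 3).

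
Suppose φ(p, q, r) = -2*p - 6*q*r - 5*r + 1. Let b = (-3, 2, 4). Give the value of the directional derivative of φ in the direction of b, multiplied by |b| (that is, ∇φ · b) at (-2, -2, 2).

∂φ/∂p = -2
∂φ/∂q = -6*r
∂φ/∂r = -6*q - 5
∇φ at (-2, -2, 2) = (-2, -12, 7)
∇φ · b = (-2)(-3) + (-12)(2) + (7)(4) = 10

10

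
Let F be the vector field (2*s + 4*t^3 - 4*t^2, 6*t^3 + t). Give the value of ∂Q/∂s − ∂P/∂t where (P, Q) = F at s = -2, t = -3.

-132

∂F₂/∂s = 0
∂F₁/∂t = 12*t^2 - 8*t
Scalar curl = -12*t^2 + 8*t
At (-2, -3): -132.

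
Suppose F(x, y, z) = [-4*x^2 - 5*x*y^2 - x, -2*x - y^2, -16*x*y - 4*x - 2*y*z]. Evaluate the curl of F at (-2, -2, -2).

(36, -28, 38)

(∇×F)₁ = ∂F₃/∂y − ∂F₂/∂z = -16*x - 2*z
(∇×F)₂ = ∂F₁/∂z − ∂F₃/∂x = 16*y + 4
(∇×F)₃ = ∂F₂/∂x − ∂F₁/∂y = 10*x*y - 2
∇×F = (-16*x - 2*z, 16*y + 4, 10*x*y - 2)
At (-2, -2, -2): (36, -28, 38).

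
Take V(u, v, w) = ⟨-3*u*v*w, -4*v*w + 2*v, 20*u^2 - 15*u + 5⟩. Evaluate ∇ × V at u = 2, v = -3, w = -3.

(∇×V)₁ = ∂V₃/∂v − ∂V₂/∂w = 4*v
(∇×V)₂ = ∂V₁/∂w − ∂V₃/∂u = -3*u*v - 40*u + 15
(∇×V)₃ = ∂V₂/∂u − ∂V₁/∂v = 3*u*w
∇×V = (4*v, -3*u*v - 40*u + 15, 3*u*w)
At (2, -3, -3): (-12, -47, -18).

(-12, -47, -18)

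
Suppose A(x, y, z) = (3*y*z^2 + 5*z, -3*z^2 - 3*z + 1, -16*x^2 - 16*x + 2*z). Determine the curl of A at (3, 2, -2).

(∇×A)₁ = ∂A₃/∂y − ∂A₂/∂z = 6*z + 3
(∇×A)₂ = ∂A₁/∂z − ∂A₃/∂x = 32*x + 6*y*z + 21
(∇×A)₃ = ∂A₂/∂x − ∂A₁/∂y = -3*z^2
∇×A = (6*z + 3, 32*x + 6*y*z + 21, -3*z^2)
At (3, 2, -2): (-9, 93, -12).

(-9, 93, -12)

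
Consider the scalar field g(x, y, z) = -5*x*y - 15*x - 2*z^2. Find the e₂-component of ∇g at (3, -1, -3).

(∇g)_2 = ∂g/∂y = -5*x
At (3, -1, -3): -15.

-15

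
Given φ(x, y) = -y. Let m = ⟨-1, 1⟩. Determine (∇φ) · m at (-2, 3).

-1

∂φ/∂x = 0
∂φ/∂y = -1
∇φ at (-2, 3) = (0, -1)
∇φ · m = (0)(-1) + (-1)(1) = -1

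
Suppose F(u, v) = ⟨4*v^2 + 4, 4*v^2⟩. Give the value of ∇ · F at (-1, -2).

∂F₁/∂u = 0
∂F₂/∂v = 8*v
∇·F = 8*v
At (-1, -2): -16.

-16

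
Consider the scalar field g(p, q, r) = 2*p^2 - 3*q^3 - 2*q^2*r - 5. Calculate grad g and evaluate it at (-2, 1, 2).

(-8, -17, -2)

∂g/∂p = 4*p
∂g/∂q = -9*q^2 - 4*q*r
∂g/∂r = -2*q^2
∇g = (4*p, -9*q^2 - 4*q*r, -2*q^2)
At (-2, 1, 2): (-8, -17, -2).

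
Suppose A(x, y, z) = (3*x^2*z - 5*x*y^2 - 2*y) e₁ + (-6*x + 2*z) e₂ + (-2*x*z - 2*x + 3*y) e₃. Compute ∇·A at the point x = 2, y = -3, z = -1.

-61

∂A₁/∂x = 6*x*z - 5*y^2
∂A₂/∂y = 0
∂A₃/∂z = -2*x
∇·A = 6*x*z - 2*x - 5*y^2
At (2, -3, -1): -61.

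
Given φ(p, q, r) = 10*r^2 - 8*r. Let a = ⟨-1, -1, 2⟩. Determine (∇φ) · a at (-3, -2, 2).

64

∂φ/∂p = 0
∂φ/∂q = 0
∂φ/∂r = 20*r - 8
∇φ at (-3, -2, 2) = (0, 0, 32)
∇φ · a = (0)(-1) + (0)(-1) + (32)(2) = 64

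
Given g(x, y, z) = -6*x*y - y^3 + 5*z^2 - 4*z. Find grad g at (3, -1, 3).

(6, -21, 26)

∂g/∂x = -6*y
∂g/∂y = -6*x - 3*y^2
∂g/∂z = 10*z - 4
∇g = (-6*y, -6*x - 3*y^2, 10*z - 4)
At (3, -1, 3): (6, -21, 26).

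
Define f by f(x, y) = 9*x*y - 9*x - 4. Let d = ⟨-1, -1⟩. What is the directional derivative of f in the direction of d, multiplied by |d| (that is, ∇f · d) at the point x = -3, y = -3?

63

∂f/∂x = 9*y - 9
∂f/∂y = 9*x
∇f at (-3, -3) = (-36, -27)
∇f · d = (-36)(-1) + (-27)(-1) = 63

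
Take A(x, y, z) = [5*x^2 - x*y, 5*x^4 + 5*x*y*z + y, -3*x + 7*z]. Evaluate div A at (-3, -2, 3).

∂A₁/∂x = 10*x - y
∂A₂/∂y = 5*x*z + 1
∂A₃/∂z = 7
∇·A = 5*x*z + 10*x - y + 8
At (-3, -2, 3): -65.

-65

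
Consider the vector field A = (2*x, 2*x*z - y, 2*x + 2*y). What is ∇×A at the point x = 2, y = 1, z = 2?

(∇×A)₁ = ∂A₃/∂y − ∂A₂/∂z = -2*x + 2
(∇×A)₂ = ∂A₁/∂z − ∂A₃/∂x = -2
(∇×A)₃ = ∂A₂/∂x − ∂A₁/∂y = 2*z
∇×A = (-2*x + 2, -2, 2*z)
At (2, 1, 2): (-2, -2, 4).

(-2, -2, 4)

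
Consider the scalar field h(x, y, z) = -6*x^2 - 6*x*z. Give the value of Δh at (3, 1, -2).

-12

∂²h/∂x² = -12
∂²h/∂y² = 0
∂²h/∂z² = 0
∇²h = -12
At (3, 1, -2): -12.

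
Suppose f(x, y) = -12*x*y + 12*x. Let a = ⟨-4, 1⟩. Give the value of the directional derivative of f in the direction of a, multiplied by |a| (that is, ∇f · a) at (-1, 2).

∂f/∂x = -12*y + 12
∂f/∂y = -12*x
∇f at (-1, 2) = (-12, 12)
∇f · a = (-12)(-4) + (12)(1) = 60

60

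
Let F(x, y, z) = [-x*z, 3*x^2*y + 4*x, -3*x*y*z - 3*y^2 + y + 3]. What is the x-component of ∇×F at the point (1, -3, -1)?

(∇×F)_1 = ∂F₃/∂y − ∂F₂/∂z
= -3*x*z - 6*y + 1 − (0)
= -3*x*z - 6*y + 1
At (1, -3, -1): 22.

22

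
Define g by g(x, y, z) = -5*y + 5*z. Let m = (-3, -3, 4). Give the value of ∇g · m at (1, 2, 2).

∂g/∂x = 0
∂g/∂y = -5
∂g/∂z = 5
∇g at (1, 2, 2) = (0, -5, 5)
∇g · m = (0)(-3) + (-5)(-3) + (5)(4) = 35

35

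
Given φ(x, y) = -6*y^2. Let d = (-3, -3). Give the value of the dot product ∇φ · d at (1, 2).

∂φ/∂x = 0
∂φ/∂y = -12*y
∇φ at (1, 2) = (0, -24)
∇φ · d = (0)(-3) + (-24)(-3) = 72

72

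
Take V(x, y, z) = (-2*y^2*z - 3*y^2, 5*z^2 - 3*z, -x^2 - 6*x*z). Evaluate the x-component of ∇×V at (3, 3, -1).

(∇×V)_1 = ∂V₃/∂y − ∂V₂/∂z
= 0 − (10*z - 3)
= -10*z + 3
At (3, 3, -1): 13.

13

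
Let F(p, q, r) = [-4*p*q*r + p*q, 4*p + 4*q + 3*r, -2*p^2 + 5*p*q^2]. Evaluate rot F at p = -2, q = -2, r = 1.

(∇×F)₁ = ∂F₃/∂q − ∂F₂/∂r = 10*p*q - 3
(∇×F)₂ = ∂F₁/∂r − ∂F₃/∂p = -4*p*q + 4*p - 5*q^2
(∇×F)₃ = ∂F₂/∂p − ∂F₁/∂q = 4*p*r - p + 4
∇×F = (10*p*q - 3, -4*p*q + 4*p - 5*q^2, 4*p*r - p + 4)
At (-2, -2, 1): (37, -44, -2).

(37, -44, -2)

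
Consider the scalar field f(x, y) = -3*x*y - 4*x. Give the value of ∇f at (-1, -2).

∂f/∂x = -3*y - 4
∂f/∂y = -3*x
∇f = (-3*y - 4, -3*x)
At (-1, -2): (2, 3).

(2, 3)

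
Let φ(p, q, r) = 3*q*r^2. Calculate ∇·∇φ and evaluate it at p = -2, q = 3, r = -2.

∂²φ/∂p² = 0
∂²φ/∂q² = 0
∂²φ/∂r² = 6*q
∇²φ = 6*q
At (-2, 3, -2): 18.

18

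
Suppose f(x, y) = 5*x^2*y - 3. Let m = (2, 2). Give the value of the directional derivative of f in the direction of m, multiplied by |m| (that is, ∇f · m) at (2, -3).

∂f/∂x = 10*x*y
∂f/∂y = 5*x^2
∇f at (2, -3) = (-60, 20)
∇f · m = (-60)(2) + (20)(2) = -80

-80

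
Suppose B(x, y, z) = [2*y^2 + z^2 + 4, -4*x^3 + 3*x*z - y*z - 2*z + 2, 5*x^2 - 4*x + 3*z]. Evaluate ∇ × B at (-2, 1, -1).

(9, 22, -55)

(∇×B)₁ = ∂B₃/∂y − ∂B₂/∂z = -3*x + y + 2
(∇×B)₂ = ∂B₁/∂z − ∂B₃/∂x = -10*x + 2*z + 4
(∇×B)₃ = ∂B₂/∂x − ∂B₁/∂y = -12*x^2 - 4*y + 3*z
∇×B = (-3*x + y + 2, -10*x + 2*z + 4, -12*x^2 - 4*y + 3*z)
At (-2, 1, -1): (9, 22, -55).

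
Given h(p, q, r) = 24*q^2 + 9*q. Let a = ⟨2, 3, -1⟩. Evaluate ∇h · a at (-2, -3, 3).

-405

∂h/∂p = 0
∂h/∂q = 48*q + 9
∂h/∂r = 0
∇h at (-2, -3, 3) = (0, -135, 0)
∇h · a = (0)(2) + (-135)(3) + (0)(-1) = -405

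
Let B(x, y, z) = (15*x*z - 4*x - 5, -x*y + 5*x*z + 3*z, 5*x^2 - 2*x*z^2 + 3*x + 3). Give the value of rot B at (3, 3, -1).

(∇×B)₁ = ∂B₃/∂y − ∂B₂/∂z = -5*x - 3
(∇×B)₂ = ∂B₁/∂z − ∂B₃/∂x = 5*x + 2*z^2 - 3
(∇×B)₃ = ∂B₂/∂x − ∂B₁/∂y = -y + 5*z
∇×B = (-5*x - 3, 5*x + 2*z^2 - 3, -y + 5*z)
At (3, 3, -1): (-18, 14, -8).

(-18, 14, -8)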